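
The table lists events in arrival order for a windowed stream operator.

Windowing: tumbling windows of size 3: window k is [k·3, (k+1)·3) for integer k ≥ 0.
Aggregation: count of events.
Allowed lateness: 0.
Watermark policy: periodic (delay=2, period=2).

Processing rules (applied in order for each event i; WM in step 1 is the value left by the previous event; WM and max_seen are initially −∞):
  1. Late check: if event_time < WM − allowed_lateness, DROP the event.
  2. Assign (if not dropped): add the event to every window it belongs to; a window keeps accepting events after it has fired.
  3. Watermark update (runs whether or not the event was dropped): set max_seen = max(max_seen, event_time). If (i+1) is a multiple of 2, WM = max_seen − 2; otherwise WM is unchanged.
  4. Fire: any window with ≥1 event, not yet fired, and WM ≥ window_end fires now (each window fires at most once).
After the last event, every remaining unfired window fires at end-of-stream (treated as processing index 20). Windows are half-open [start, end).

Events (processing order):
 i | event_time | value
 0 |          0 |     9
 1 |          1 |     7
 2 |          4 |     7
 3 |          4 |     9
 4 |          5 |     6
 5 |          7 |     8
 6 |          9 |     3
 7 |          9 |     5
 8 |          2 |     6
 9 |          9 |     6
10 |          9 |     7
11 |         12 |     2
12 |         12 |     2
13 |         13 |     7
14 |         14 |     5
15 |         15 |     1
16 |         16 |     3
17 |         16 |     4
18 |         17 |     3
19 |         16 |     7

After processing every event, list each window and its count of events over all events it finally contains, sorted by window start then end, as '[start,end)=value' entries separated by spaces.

i=0 t=0 v=9: → [0,3); WM=−∞
i=1 t=1 v=7: → [0,3); WM=-1
i=2 t=4 v=7: → [3,6); WM=-1
i=3 t=4 v=9: → [3,6); WM=2
i=4 t=5 v=6: → [3,6); WM=2
i=5 t=7 v=8: → [6,9); WM=5; [0,3) fires=2
i=6 t=9 v=3: → [9,12); WM=5
i=7 t=9 v=5: → [9,12); WM=7; [3,6) fires=3
i=8 t=2 v=6: DROP (t<7-0); WM=7
i=9 t=9 v=6: → [9,12); WM=7
i=10 t=9 v=7: → [9,12); WM=7
i=11 t=12 v=2: → [12,15); WM=10; [6,9) fires=1
i=12 t=12 v=2: → [12,15); WM=10
i=13 t=13 v=7: → [12,15); WM=11
i=14 t=14 v=5: → [12,15); WM=11
i=15 t=15 v=1: → [15,18); WM=13; [9,12) fires=4
i=16 t=16 v=3: → [15,18); WM=13
i=17 t=16 v=4: → [15,18); WM=14
i=18 t=17 v=3: → [15,18); WM=14
i=19 t=16 v=7: → [15,18); WM=15; [12,15) fires=4

[0,3)=2 [3,6)=3 [6,9)=1 [9,12)=4 [12,15)=4 [15,18)=5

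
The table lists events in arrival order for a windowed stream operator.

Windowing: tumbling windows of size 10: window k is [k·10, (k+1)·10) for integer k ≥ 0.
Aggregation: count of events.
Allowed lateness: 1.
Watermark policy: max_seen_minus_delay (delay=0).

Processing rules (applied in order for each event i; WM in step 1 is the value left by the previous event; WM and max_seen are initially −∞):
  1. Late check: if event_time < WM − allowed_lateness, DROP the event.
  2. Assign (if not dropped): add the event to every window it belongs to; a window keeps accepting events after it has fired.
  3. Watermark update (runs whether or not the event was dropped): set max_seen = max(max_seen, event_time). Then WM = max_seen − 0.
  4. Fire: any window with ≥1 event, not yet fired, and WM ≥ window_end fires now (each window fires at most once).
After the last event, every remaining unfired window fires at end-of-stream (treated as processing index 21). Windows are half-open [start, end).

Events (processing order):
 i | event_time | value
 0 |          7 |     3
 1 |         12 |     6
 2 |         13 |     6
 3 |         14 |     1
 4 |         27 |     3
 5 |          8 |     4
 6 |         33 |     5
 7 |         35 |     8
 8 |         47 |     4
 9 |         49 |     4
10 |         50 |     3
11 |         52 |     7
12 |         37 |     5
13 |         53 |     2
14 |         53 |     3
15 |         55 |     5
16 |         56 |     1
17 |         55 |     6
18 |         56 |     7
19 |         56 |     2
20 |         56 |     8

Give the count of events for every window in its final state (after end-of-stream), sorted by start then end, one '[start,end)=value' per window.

i=0 t=7 v=3: → [0,10); WM=7
i=1 t=12 v=6: → [10,20); WM=12; [0,10) fires=1
i=2 t=13 v=6: → [10,20); WM=13
i=3 t=14 v=1: → [10,20); WM=14
i=4 t=27 v=3: → [20,30); WM=27; [10,20) fires=3
i=5 t=8 v=4: DROP (t<27-1); WM=27
i=6 t=33 v=5: → [30,40); WM=33; [20,30) fires=1
i=7 t=35 v=8: → [30,40); WM=35
i=8 t=47 v=4: → [40,50); WM=47; [30,40) fires=2
i=9 t=49 v=4: → [40,50); WM=49
i=10 t=50 v=3: → [50,60); WM=50; [40,50) fires=2
i=11 t=52 v=7: → [50,60); WM=52
i=12 t=37 v=5: DROP (t<52-1); WM=52
i=13 t=53 v=2: → [50,60); WM=53
i=14 t=53 v=3: → [50,60); WM=53
i=15 t=55 v=5: → [50,60); WM=55
i=16 t=56 v=1: → [50,60); WM=56
i=17 t=55 v=6: → [50,60); WM=56
i=18 t=56 v=7: → [50,60); WM=56
i=19 t=56 v=2: → [50,60); WM=56
i=20 t=56 v=8: → [50,60); WM=56

[0,10)=1 [10,20)=3 [20,30)=1 [30,40)=2 [40,50)=2 [50,60)=10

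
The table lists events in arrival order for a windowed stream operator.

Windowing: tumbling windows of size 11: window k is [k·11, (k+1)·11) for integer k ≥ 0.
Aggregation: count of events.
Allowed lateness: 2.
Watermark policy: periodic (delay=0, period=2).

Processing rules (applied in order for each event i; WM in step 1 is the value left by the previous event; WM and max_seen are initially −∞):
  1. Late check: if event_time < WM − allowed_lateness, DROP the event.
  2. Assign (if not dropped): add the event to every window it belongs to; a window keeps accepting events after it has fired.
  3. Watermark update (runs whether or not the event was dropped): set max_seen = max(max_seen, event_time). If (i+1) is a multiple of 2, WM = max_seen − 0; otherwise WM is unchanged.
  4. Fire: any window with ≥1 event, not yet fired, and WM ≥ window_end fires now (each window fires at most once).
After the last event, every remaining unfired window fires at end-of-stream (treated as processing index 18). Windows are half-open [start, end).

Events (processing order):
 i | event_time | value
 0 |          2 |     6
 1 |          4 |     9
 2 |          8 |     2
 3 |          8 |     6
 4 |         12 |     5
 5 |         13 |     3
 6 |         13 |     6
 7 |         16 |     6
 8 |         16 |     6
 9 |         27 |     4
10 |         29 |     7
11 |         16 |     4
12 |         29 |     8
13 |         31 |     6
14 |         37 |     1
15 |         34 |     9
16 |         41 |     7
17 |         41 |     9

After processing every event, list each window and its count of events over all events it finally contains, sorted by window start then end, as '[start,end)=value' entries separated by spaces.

[0,11)=4 [11,22)=5 [22,33)=4 [33,44)=4

i=0 t=2 v=6: → [0,11); WM=−∞
i=1 t=4 v=9: → [0,11); WM=4
i=2 t=8 v=2: → [0,11); WM=4
i=3 t=8 v=6: → [0,11); WM=8
i=4 t=12 v=5: → [11,22); WM=8
i=5 t=13 v=3: → [11,22); WM=13; [0,11) fires=4
i=6 t=13 v=6: → [11,22); WM=13
i=7 t=16 v=6: → [11,22); WM=16
i=8 t=16 v=6: → [11,22); WM=16
i=9 t=27 v=4: → [22,33); WM=27; [11,22) fires=5
i=10 t=29 v=7: → [22,33); WM=27
i=11 t=16 v=4: DROP (t<27-2); WM=29
i=12 t=29 v=8: → [22,33); WM=29
i=13 t=31 v=6: → [22,33); WM=31
i=14 t=37 v=1: → [33,44); WM=31
i=15 t=34 v=9: → [33,44); WM=37; [22,33) fires=4
i=16 t=41 v=7: → [33,44); WM=37
i=17 t=41 v=9: → [33,44); WM=41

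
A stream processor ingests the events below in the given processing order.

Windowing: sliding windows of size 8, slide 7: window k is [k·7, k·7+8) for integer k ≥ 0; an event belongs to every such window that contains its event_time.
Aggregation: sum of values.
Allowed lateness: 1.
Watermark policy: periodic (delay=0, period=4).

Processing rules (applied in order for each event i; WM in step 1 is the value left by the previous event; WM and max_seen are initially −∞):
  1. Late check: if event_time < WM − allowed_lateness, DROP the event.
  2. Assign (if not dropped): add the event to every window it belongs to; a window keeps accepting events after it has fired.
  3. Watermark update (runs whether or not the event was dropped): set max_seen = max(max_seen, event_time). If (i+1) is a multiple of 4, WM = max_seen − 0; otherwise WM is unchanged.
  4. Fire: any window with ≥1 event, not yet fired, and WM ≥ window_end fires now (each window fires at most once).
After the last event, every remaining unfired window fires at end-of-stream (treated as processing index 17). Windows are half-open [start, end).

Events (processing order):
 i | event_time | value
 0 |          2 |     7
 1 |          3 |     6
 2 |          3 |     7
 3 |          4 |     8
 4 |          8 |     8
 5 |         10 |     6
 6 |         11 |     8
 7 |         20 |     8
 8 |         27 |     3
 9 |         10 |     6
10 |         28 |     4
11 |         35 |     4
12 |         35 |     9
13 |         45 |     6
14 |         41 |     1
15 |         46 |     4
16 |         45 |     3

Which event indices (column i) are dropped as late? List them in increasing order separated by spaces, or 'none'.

i=0 t=2 v=7: → [0,8); WM=−∞
i=1 t=3 v=6: → [0,8); WM=−∞
i=2 t=3 v=7: → [0,8); WM=−∞
i=3 t=4 v=8: → [0,8); WM=4
i=4 t=8 v=8: → [7,15); WM=4
i=5 t=10 v=6: → [7,15); WM=4
i=6 t=11 v=8: → [7,15); WM=4
i=7 t=20 v=8: → [14,22); WM=20; [0,8) fires=28 [7,15) fires=22
i=8 t=27 v=3: → [21,29); WM=20
i=9 t=10 v=6: DROP (t<20-1); WM=20
i=10 t=28 v=4: → [28,36),[21,29); WM=20
i=11 t=35 v=4: → [35,43),[28,36); WM=35; [14,22) fires=8 [21,29) fires=7
i=12 t=35 v=9: → [35,43),[28,36); WM=35
i=13 t=45 v=6: → [42,50); WM=35
i=14 t=41 v=1: → [35,43); WM=35
i=15 t=46 v=4: → [42,50); WM=46; [28,36) fires=17 [35,43) fires=14
i=16 t=45 v=3: → [42,50); WM=46

9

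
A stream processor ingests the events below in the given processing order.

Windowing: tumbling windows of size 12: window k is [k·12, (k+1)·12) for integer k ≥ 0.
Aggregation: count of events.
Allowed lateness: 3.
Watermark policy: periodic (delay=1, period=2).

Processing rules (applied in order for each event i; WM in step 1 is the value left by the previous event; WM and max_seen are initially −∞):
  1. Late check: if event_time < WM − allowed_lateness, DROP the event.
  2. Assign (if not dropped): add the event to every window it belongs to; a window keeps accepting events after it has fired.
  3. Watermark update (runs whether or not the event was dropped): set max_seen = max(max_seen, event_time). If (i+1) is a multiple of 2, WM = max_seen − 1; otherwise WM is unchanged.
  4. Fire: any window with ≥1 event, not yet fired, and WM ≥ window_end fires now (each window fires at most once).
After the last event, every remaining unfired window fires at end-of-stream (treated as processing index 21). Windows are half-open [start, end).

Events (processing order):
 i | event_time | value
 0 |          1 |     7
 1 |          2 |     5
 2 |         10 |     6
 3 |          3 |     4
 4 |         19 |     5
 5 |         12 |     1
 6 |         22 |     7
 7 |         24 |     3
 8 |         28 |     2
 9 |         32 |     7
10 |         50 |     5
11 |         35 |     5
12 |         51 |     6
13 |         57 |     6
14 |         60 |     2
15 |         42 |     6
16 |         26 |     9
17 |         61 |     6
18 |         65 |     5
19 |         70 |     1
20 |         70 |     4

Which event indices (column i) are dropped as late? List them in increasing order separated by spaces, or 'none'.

15 16

i=0 t=1 v=7: → [0,12); WM=−∞
i=1 t=2 v=5: → [0,12); WM=1
i=2 t=10 v=6: → [0,12); WM=1
i=3 t=3 v=4: → [0,12); WM=9
i=4 t=19 v=5: → [12,24); WM=9
i=5 t=12 v=1: → [12,24); WM=18; [0,12) fires=4
i=6 t=22 v=7: → [12,24); WM=18
i=7 t=24 v=3: → [24,36); WM=23
i=8 t=28 v=2: → [24,36); WM=23
i=9 t=32 v=7: → [24,36); WM=31; [12,24) fires=3
i=10 t=50 v=5: → [48,60); WM=31
i=11 t=35 v=5: → [24,36); WM=49; [24,36) fires=4
i=12 t=51 v=6: → [48,60); WM=49
i=13 t=57 v=6: → [48,60); WM=56
i=14 t=60 v=2: → [60,72); WM=56
i=15 t=42 v=6: DROP (t<56-3); WM=59
i=16 t=26 v=9: DROP (t<59-3); WM=59
i=17 t=61 v=6: → [60,72); WM=60; [48,60) fires=3
i=18 t=65 v=5: → [60,72); WM=60
i=19 t=70 v=1: → [60,72); WM=69
i=20 t=70 v=4: → [60,72); WM=69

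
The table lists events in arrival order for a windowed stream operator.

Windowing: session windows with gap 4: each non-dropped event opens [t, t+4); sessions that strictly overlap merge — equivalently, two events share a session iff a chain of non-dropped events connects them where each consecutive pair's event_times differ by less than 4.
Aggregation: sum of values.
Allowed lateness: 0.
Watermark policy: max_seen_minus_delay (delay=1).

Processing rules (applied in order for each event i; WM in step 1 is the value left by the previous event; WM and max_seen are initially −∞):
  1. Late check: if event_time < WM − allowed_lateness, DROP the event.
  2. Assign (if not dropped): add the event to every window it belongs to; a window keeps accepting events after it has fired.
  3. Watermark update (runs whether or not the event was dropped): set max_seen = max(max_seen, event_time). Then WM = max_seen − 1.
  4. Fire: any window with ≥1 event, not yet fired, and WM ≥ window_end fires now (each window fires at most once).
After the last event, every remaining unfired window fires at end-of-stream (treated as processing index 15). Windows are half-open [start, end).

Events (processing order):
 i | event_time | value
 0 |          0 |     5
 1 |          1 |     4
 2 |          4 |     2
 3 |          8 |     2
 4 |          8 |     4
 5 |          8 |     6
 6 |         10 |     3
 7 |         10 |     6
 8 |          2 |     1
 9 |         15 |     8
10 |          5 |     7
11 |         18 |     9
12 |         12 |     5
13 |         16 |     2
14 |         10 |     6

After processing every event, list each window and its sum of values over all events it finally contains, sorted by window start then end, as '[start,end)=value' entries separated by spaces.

[0,8)=11 [8,14)=21 [15,22)=17

i=0 t=0 v=5: → [0,4); WM=-1
i=1 t=1 v=4: → [0,5); WM=0
i=2 t=4 v=2: → [0,8); WM=3
i=3 t=8 v=2: → [8,12); WM=7
i=4 t=8 v=4: → [8,12); WM=7
i=5 t=8 v=6: → [8,12); WM=7
i=6 t=10 v=3: → [8,14); WM=9
i=7 t=10 v=6: → [8,14); WM=9
i=8 t=2 v=1: DROP (t<9-0); WM=9
i=9 t=15 v=8: → [15,19); WM=14
i=10 t=5 v=7: DROP (t<14-0); WM=14
i=11 t=18 v=9: → [15,22); WM=17
i=12 t=12 v=5: DROP (t<17-0); WM=17
i=13 t=16 v=2: DROP (t<17-0); WM=17
i=14 t=10 v=6: DROP (t<17-0); WM=17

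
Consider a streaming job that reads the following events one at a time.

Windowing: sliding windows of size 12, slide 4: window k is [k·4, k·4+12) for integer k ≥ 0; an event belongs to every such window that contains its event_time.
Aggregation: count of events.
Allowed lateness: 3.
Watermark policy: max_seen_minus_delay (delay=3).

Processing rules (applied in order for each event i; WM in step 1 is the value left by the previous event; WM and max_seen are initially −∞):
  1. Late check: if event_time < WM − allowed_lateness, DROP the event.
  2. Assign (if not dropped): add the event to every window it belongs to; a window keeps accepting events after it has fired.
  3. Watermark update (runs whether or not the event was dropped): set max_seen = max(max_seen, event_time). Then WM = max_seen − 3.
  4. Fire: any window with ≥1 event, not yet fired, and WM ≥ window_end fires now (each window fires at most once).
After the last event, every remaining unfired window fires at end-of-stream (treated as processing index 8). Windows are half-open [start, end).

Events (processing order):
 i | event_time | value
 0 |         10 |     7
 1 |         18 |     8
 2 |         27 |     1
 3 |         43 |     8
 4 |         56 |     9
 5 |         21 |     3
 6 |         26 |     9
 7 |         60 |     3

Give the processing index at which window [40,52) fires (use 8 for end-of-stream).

i=0 t=10 v=7: → [8,20),[4,16),[0,12); WM=7
i=1 t=18 v=8: → [16,28),[12,24),[8,20); WM=15; [0,12) fires=1
i=2 t=27 v=1: → [24,36),[20,32),[16,28); WM=24; [4,16) fires=1 [8,20) fires=2 [12,24) fires=1
i=3 t=43 v=8: → [40,52),[36,48),[32,44); WM=40; [16,28) fires=2 [20,32) fires=1 [24,36) fires=1
i=4 t=56 v=9: → [56,68),[52,64),[48,60); WM=53; [32,44) fires=1 [36,48) fires=1 [40,52) fires=1
i=5 t=21 v=3: DROP (t<53-3); WM=53
i=6 t=26 v=9: DROP (t<53-3); WM=53
i=7 t=60 v=3: → [60,72),[56,68),[52,64); WM=57

4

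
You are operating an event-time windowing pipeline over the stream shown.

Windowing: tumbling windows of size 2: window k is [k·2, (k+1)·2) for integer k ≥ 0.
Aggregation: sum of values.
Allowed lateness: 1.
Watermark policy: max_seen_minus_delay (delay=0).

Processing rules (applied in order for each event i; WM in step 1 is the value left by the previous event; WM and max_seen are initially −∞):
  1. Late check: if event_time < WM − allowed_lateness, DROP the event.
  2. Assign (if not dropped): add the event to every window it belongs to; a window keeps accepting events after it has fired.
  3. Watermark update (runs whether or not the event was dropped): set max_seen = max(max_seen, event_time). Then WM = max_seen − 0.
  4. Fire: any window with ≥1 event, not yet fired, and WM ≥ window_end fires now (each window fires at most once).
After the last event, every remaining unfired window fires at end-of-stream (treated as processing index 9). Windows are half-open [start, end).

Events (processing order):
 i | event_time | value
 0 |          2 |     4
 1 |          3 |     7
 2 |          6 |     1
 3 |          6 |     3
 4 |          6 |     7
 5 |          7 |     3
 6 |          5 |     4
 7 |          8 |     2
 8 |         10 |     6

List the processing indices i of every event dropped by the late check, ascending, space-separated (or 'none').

i=0 t=2 v=4: → [2,4); WM=2
i=1 t=3 v=7: → [2,4); WM=3
i=2 t=6 v=1: → [6,8); WM=6; [2,4) fires=11
i=3 t=6 v=3: → [6,8); WM=6
i=4 t=6 v=7: → [6,8); WM=6
i=5 t=7 v=3: → [6,8); WM=7
i=6 t=5 v=4: DROP (t<7-1); WM=7
i=7 t=8 v=2: → [8,10); WM=8; [6,8) fires=14
i=8 t=10 v=6: → [10,12); WM=10; [8,10) fires=2

6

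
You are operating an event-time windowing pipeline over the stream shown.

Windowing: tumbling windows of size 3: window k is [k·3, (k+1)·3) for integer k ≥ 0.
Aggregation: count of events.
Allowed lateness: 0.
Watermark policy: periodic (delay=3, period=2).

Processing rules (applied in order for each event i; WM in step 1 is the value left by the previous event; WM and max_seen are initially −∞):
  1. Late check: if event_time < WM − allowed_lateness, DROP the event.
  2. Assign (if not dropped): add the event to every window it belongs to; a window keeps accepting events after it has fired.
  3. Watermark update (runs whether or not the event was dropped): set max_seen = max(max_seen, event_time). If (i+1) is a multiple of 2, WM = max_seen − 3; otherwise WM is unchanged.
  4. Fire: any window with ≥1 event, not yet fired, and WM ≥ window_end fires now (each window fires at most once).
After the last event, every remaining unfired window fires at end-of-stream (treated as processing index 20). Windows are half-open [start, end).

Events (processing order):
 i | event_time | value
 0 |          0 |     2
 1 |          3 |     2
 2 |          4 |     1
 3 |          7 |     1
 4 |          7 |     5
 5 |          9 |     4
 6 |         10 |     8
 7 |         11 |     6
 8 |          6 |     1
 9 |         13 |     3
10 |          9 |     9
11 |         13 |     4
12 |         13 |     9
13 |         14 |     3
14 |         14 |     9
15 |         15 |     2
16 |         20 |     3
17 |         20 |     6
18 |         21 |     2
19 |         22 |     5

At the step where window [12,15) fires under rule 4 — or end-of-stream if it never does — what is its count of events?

5

i=0 t=0 v=2: → [0,3); WM=−∞
i=1 t=3 v=2: → [3,6); WM=0
i=2 t=4 v=1: → [3,6); WM=0
i=3 t=7 v=1: → [6,9); WM=4; [0,3) fires=1
i=4 t=7 v=5: → [6,9); WM=4
i=5 t=9 v=4: → [9,12); WM=6; [3,6) fires=2
i=6 t=10 v=8: → [9,12); WM=6
i=7 t=11 v=6: → [9,12); WM=8
i=8 t=6 v=1: DROP (t<8-0); WM=8
i=9 t=13 v=3: → [12,15); WM=10; [6,9) fires=2
i=10 t=9 v=9: DROP (t<10-0); WM=10
i=11 t=13 v=4: → [12,15); WM=10
i=12 t=13 v=9: → [12,15); WM=10
i=13 t=14 v=3: → [12,15); WM=11
i=14 t=14 v=9: → [12,15); WM=11
i=15 t=15 v=2: → [15,18); WM=12; [9,12) fires=3
i=16 t=20 v=3: → [18,21); WM=12
i=17 t=20 v=6: → [18,21); WM=17; [12,15) fires=5
i=18 t=21 v=2: → [21,24); WM=17
i=19 t=22 v=5: → [21,24); WM=19; [15,18) fires=1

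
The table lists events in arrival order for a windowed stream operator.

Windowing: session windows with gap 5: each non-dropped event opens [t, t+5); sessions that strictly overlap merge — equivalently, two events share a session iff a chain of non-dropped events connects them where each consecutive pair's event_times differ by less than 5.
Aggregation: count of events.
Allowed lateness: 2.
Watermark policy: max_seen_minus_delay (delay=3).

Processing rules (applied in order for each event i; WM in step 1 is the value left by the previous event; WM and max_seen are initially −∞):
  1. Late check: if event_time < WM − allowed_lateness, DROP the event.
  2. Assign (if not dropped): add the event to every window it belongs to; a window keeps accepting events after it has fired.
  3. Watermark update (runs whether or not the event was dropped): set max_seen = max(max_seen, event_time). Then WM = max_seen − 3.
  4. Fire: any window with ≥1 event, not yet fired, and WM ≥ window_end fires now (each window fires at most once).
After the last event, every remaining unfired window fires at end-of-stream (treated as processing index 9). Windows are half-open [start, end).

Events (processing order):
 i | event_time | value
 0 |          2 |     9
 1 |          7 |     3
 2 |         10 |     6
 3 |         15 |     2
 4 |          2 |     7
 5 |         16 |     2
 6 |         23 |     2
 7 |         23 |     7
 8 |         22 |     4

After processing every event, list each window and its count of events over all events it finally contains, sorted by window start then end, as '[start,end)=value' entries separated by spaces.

[2,7)=1 [7,15)=2 [15,21)=2 [22,28)=3

i=0 t=2 v=9: → [2,7); WM=-1
i=1 t=7 v=3: → [7,12); WM=4
i=2 t=10 v=6: → [7,15); WM=7
i=3 t=15 v=2: → [15,20); WM=12
i=4 t=2 v=7: DROP (t<12-2); WM=12
i=5 t=16 v=2: → [15,21); WM=13
i=6 t=23 v=2: → [23,28); WM=20
i=7 t=23 v=7: → [23,28); WM=20
i=8 t=22 v=4: → [22,28); WM=20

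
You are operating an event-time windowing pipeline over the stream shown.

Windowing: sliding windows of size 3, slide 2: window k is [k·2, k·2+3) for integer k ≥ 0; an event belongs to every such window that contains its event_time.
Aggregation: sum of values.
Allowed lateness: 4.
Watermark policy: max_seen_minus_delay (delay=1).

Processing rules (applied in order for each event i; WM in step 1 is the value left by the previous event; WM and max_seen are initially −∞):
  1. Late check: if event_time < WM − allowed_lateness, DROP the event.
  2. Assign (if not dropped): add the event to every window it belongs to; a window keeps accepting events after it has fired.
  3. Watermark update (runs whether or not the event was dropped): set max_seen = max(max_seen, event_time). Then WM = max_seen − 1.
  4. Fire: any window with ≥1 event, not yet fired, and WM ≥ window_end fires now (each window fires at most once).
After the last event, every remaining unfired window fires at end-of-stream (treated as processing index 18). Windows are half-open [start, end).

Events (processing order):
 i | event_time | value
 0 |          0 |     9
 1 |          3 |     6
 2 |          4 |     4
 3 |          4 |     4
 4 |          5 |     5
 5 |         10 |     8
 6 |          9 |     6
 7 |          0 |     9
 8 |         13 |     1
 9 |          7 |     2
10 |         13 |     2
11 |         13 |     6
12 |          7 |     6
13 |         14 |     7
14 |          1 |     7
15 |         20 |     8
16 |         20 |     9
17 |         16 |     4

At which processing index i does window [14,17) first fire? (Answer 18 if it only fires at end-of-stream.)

15

i=0 t=0 v=9: → [0,3); WM=-1
i=1 t=3 v=6: → [2,5); WM=2
i=2 t=4 v=4: → [4,7),[2,5); WM=3; [0,3) fires=9
i=3 t=4 v=4: → [4,7),[2,5); WM=3
i=4 t=5 v=5: → [4,7); WM=4
i=5 t=10 v=8: → [10,13),[8,11); WM=9; [2,5) fires=14 [4,7) fires=13
i=6 t=9 v=6: → [8,11); WM=9
i=7 t=0 v=9: DROP (t<9-4); WM=9
i=8 t=13 v=1: → [12,15); WM=12; [8,11) fires=14
i=9 t=7 v=2: DROP (t<12-4); WM=12
i=10 t=13 v=2: → [12,15); WM=12
i=11 t=13 v=6: → [12,15); WM=12
i=12 t=7 v=6: DROP (t<12-4); WM=12
i=13 t=14 v=7: → [14,17),[12,15); WM=13; [10,13) fires=8
i=14 t=1 v=7: DROP (t<13-4); WM=13
i=15 t=20 v=8: → [20,23),[18,21); WM=19; [12,15) fires=16 [14,17) fires=7
i=16 t=20 v=9: → [20,23),[18,21); WM=19
i=17 t=16 v=4: → [16,19),[14,17); WM=19; [16,19) fires=4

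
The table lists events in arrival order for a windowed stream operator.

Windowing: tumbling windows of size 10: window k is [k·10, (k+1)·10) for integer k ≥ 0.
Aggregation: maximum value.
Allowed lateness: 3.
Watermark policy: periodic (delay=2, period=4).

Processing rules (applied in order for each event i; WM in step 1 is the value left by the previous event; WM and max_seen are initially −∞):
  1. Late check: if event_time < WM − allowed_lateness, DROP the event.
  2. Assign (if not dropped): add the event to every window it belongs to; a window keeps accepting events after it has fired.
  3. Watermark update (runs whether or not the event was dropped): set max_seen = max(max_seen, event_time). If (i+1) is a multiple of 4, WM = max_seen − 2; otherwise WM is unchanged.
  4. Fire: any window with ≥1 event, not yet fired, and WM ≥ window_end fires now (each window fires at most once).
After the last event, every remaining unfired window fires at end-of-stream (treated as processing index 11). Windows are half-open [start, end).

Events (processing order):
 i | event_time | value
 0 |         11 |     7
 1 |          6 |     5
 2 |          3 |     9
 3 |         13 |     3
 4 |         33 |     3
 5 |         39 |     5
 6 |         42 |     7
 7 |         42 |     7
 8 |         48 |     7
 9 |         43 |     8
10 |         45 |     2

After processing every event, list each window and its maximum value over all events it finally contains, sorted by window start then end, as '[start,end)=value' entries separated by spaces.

i=0 t=11 v=7: → [10,20); WM=−∞
i=1 t=6 v=5: → [0,10); WM=−∞
i=2 t=3 v=9: → [0,10); WM=−∞
i=3 t=13 v=3: → [10,20); WM=11; [0,10) fires=9
i=4 t=33 v=3: → [30,40); WM=11
i=5 t=39 v=5: → [30,40); WM=11
i=6 t=42 v=7: → [40,50); WM=11
i=7 t=42 v=7: → [40,50); WM=40; [10,20) fires=7 [30,40) fires=5
i=8 t=48 v=7: → [40,50); WM=40
i=9 t=43 v=8: → [40,50); WM=40
i=10 t=45 v=2: → [40,50); WM=40

[0,10)=9 [10,20)=7 [30,40)=5 [40,50)=8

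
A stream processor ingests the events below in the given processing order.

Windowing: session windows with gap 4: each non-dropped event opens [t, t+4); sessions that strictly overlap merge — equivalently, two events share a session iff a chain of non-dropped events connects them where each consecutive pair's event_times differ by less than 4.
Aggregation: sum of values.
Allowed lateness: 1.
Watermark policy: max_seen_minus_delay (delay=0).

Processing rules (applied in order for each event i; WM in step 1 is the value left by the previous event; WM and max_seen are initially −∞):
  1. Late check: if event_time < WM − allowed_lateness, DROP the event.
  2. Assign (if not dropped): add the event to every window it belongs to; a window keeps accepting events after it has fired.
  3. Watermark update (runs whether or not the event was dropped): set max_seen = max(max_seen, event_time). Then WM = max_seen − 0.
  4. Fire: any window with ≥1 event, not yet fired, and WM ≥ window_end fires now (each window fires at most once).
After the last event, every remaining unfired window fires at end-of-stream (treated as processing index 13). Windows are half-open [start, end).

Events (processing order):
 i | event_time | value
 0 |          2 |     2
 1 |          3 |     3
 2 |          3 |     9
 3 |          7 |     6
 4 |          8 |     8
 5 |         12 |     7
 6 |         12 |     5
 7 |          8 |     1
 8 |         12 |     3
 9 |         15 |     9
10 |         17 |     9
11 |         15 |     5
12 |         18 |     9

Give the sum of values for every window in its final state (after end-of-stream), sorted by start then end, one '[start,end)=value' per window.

i=0 t=2 v=2: → [2,6); WM=2
i=1 t=3 v=3: → [2,7); WM=3
i=2 t=3 v=9: → [2,7); WM=3
i=3 t=7 v=6: → [7,11); WM=7
i=4 t=8 v=8: → [7,12); WM=8
i=5 t=12 v=7: → [12,16); WM=12
i=6 t=12 v=5: → [12,16); WM=12
i=7 t=8 v=1: DROP (t<12-1); WM=12
i=8 t=12 v=3: → [12,16); WM=12
i=9 t=15 v=9: → [12,19); WM=15
i=10 t=17 v=9: → [12,21); WM=17
i=11 t=15 v=5: DROP (t<17-1); WM=17
i=12 t=18 v=9: → [12,22); WM=18

[2,7)=14 [7,12)=14 [12,22)=42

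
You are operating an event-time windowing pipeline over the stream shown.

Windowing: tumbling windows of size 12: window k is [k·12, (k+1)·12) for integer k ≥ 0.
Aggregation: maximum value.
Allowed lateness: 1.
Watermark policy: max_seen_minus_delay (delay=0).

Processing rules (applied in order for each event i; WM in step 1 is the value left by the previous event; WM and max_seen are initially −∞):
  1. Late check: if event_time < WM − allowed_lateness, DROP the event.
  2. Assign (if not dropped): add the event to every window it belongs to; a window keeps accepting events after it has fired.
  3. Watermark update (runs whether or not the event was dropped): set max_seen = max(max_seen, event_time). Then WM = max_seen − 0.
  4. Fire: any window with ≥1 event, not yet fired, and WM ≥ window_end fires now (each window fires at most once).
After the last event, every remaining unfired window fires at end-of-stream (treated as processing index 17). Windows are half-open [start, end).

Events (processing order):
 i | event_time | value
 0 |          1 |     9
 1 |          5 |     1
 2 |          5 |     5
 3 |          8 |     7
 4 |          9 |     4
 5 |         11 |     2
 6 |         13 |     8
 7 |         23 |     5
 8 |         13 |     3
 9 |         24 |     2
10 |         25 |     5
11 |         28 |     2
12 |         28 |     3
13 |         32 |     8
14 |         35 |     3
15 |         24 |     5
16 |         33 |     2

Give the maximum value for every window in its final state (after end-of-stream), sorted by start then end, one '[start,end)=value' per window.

i=0 t=1 v=9: → [0,12); WM=1
i=1 t=5 v=1: → [0,12); WM=5
i=2 t=5 v=5: → [0,12); WM=5
i=3 t=8 v=7: → [0,12); WM=8
i=4 t=9 v=4: → [0,12); WM=9
i=5 t=11 v=2: → [0,12); WM=11
i=6 t=13 v=8: → [12,24); WM=13; [0,12) fires=9
i=7 t=23 v=5: → [12,24); WM=23
i=8 t=13 v=3: DROP (t<23-1); WM=23
i=9 t=24 v=2: → [24,36); WM=24; [12,24) fires=8
i=10 t=25 v=5: → [24,36); WM=25
i=11 t=28 v=2: → [24,36); WM=28
i=12 t=28 v=3: → [24,36); WM=28
i=13 t=32 v=8: → [24,36); WM=32
i=14 t=35 v=3: → [24,36); WM=35
i=15 t=24 v=5: DROP (t<35-1); WM=35
i=16 t=33 v=2: DROP (t<35-1); WM=35

[0,12)=9 [12,24)=8 [24,36)=8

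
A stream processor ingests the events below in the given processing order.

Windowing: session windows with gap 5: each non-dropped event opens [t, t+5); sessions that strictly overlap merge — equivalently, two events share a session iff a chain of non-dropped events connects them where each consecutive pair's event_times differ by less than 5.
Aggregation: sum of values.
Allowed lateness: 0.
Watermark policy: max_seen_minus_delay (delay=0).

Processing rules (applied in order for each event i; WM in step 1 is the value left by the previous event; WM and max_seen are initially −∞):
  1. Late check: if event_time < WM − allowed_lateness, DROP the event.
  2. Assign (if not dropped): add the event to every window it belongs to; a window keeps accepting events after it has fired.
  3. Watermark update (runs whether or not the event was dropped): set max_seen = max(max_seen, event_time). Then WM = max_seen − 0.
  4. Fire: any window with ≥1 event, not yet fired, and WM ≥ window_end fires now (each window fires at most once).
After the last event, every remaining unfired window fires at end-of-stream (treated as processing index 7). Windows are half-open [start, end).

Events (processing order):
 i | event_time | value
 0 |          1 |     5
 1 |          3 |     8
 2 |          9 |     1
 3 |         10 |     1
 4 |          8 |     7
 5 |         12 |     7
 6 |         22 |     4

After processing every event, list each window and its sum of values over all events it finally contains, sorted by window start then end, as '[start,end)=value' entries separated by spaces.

[1,8)=13 [9,17)=9 [22,27)=4

i=0 t=1 v=5: → [1,6); WM=1
i=1 t=3 v=8: → [1,8); WM=3
i=2 t=9 v=1: → [9,14); WM=9
i=3 t=10 v=1: → [9,15); WM=10
i=4 t=8 v=7: DROP (t<10-0); WM=10
i=5 t=12 v=7: → [9,17); WM=12
i=6 t=22 v=4: → [22,27); WM=22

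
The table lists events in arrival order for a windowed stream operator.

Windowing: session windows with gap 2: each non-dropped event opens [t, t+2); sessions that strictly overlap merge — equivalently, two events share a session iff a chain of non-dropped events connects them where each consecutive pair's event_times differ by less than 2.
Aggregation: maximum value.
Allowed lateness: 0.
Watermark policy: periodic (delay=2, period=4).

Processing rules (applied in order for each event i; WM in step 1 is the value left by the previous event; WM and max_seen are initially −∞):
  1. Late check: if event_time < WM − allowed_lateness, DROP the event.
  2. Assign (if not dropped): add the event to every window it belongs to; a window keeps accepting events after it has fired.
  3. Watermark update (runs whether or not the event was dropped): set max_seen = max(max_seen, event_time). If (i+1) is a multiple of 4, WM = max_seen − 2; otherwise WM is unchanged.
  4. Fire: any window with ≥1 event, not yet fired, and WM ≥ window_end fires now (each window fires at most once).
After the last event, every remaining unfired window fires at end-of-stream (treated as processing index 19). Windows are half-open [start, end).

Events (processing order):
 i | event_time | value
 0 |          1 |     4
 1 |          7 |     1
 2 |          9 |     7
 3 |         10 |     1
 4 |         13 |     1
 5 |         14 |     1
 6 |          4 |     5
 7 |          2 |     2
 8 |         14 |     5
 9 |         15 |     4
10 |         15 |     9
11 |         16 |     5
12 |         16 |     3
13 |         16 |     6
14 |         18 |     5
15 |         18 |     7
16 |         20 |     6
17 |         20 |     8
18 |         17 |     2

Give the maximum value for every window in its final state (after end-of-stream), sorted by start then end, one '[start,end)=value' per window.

i=0 t=1 v=4: → [1,3); WM=−∞
i=1 t=7 v=1: → [7,9); WM=−∞
i=2 t=9 v=7: → [9,11); WM=−∞
i=3 t=10 v=1: → [9,12); WM=8
i=4 t=13 v=1: → [13,15); WM=8
i=5 t=14 v=1: → [13,16); WM=8
i=6 t=4 v=5: DROP (t<8-0); WM=8
i=7 t=2 v=2: DROP (t<8-0); WM=12
i=8 t=14 v=5: → [13,16); WM=12
i=9 t=15 v=4: → [13,17); WM=12
i=10 t=15 v=9: → [13,17); WM=12
i=11 t=16 v=5: → [13,18); WM=14
i=12 t=16 v=3: → [13,18); WM=14
i=13 t=16 v=6: → [13,18); WM=14
i=14 t=18 v=5: → [18,20); WM=14
i=15 t=18 v=7: → [18,20); WM=16
i=16 t=20 v=6: → [20,22); WM=16
i=17 t=20 v=8: → [20,22); WM=16
i=18 t=17 v=2: → [13,20); WM=16

[1,3)=4 [7,9)=1 [9,12)=7 [13,20)=9 [20,22)=8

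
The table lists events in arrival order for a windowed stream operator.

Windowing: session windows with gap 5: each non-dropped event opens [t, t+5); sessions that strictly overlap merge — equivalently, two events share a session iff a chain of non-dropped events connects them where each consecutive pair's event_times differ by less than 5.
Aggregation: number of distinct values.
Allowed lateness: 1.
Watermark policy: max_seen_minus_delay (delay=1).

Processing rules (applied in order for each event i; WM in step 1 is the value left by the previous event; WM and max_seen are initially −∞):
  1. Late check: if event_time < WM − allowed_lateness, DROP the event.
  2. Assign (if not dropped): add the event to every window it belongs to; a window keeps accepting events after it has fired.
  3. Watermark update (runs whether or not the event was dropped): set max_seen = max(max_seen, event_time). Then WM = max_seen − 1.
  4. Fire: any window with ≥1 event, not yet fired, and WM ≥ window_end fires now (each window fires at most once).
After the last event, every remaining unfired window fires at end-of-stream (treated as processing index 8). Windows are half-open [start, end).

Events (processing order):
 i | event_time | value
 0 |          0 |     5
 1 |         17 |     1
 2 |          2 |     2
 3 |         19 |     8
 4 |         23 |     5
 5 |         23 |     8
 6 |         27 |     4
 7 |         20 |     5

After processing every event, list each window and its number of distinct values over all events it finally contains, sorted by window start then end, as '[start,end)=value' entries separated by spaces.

i=0 t=0 v=5: → [0,5); WM=-1
i=1 t=17 v=1: → [17,22); WM=16
i=2 t=2 v=2: DROP (t<16-1); WM=16
i=3 t=19 v=8: → [17,24); WM=18
i=4 t=23 v=5: → [17,28); WM=22
i=5 t=23 v=8: → [17,28); WM=22
i=6 t=27 v=4: → [17,32); WM=26
i=7 t=20 v=5: DROP (t<26-1); WM=26

[0,5)=1 [17,32)=4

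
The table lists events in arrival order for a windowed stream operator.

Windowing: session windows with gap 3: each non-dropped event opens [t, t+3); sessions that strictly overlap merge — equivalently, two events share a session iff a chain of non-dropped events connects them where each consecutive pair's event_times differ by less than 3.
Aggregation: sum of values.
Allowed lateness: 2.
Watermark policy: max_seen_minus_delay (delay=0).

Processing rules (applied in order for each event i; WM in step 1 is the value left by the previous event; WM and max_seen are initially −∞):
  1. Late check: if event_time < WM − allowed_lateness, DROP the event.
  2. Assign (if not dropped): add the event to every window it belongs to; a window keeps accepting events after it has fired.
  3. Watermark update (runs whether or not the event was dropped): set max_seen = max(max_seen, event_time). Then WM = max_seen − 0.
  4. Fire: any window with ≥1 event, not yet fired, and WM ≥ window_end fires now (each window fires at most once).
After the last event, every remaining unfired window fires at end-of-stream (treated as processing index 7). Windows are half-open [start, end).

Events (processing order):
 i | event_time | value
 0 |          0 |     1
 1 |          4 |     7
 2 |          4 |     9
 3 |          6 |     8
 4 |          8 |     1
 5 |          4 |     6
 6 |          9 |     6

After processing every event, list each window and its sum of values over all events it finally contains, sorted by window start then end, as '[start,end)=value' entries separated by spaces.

i=0 t=0 v=1: → [0,3); WM=0
i=1 t=4 v=7: → [4,7); WM=4
i=2 t=4 v=9: → [4,7); WM=4
i=3 t=6 v=8: → [4,9); WM=6
i=4 t=8 v=1: → [4,11); WM=8
i=5 t=4 v=6: DROP (t<8-2); WM=8
i=6 t=9 v=6: → [4,12); WM=9

[0,3)=1 [4,12)=31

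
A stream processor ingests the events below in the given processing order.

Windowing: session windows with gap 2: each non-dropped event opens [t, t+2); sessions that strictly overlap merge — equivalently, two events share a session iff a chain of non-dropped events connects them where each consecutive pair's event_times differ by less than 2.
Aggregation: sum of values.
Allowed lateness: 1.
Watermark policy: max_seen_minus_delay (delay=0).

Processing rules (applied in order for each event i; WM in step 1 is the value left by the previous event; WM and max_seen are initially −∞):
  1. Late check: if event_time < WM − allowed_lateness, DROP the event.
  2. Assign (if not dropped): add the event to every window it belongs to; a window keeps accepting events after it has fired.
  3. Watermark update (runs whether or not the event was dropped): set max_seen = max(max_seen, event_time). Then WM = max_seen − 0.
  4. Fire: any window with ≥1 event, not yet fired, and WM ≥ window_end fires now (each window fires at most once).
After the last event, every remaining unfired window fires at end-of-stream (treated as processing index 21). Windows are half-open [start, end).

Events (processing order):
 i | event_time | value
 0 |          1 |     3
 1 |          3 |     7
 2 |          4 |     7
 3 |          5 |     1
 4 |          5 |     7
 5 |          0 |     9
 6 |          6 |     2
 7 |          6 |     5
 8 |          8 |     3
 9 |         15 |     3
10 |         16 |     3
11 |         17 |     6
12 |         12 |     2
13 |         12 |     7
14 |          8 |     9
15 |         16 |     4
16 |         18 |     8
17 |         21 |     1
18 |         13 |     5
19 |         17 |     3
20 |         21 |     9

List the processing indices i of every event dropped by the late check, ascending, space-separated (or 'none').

5 12 13 14 18 19

i=0 t=1 v=3: → [1,3); WM=1
i=1 t=3 v=7: → [3,5); WM=3
i=2 t=4 v=7: → [3,6); WM=4
i=3 t=5 v=1: → [3,7); WM=5
i=4 t=5 v=7: → [3,7); WM=5
i=5 t=0 v=9: DROP (t<5-1); WM=5
i=6 t=6 v=2: → [3,8); WM=6
i=7 t=6 v=5: → [3,8); WM=6
i=8 t=8 v=3: → [8,10); WM=8
i=9 t=15 v=3: → [15,17); WM=15
i=10 t=16 v=3: → [15,18); WM=16
i=11 t=17 v=6: → [15,19); WM=17
i=12 t=12 v=2: DROP (t<17-1); WM=17
i=13 t=12 v=7: DROP (t<17-1); WM=17
i=14 t=8 v=9: DROP (t<17-1); WM=17
i=15 t=16 v=4: → [15,19); WM=17
i=16 t=18 v=8: → [15,20); WM=18
i=17 t=21 v=1: → [21,23); WM=21
i=18 t=13 v=5: DROP (t<21-1); WM=21
i=19 t=17 v=3: DROP (t<21-1); WM=21
i=20 t=21 v=9: → [21,23); WM=21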